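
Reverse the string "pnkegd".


Input: pnkegd
Reading characters right to left:
  Position 5: 'd'
  Position 4: 'g'
  Position 3: 'e'
  Position 2: 'k'
  Position 1: 'n'
  Position 0: 'p'
Reversed: dgeknp

dgeknp


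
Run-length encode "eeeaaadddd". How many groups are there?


Input: eeeaaadddd
Scanning for consecutive runs:
  Group 1: 'e' x 3 (positions 0-2)
  Group 2: 'a' x 3 (positions 3-5)
  Group 3: 'd' x 4 (positions 6-9)
Total groups: 3

3


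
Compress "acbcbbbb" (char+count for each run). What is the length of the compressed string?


Input: acbcbbbb
Runs:
  'a' x 1 => "a1"
  'c' x 1 => "c1"
  'b' x 1 => "b1"
  'c' x 1 => "c1"
  'b' x 4 => "b4"
Compressed: "a1c1b1c1b4"
Compressed length: 10

10


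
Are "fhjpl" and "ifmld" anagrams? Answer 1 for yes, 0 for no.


Strings: "fhjpl", "ifmld"
Sorted first:  fhjlp
Sorted second: dfilm
Differ at position 0: 'f' vs 'd' => not anagrams

0


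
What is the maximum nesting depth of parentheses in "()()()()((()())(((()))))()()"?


Input: "()()()()((()())(((()))))()()"
Tracking depth:
  Position 0 '(': depth becomes 1
  Position 1 ')': depth becomes 0
  Position 2 '(': depth becomes 1
  Position 3 ')': depth becomes 0
  Position 4 '(': depth becomes 1
  Position 5 ')': depth becomes 0
  Position 6 '(': depth becomes 1
  Position 7 ')': depth becomes 0
  Position 8 '(': depth becomes 1
  Position 9 '(': depth becomes 2
  Position 10 '(': depth becomes 3
  Position 11 ')': depth becomes 2
  Position 12 '(': depth becomes 3
  Position 13 ')': depth becomes 2
  Position 14 ')': depth becomes 1
  Position 15 '(': depth becomes 2
  Position 16 '(': depth becomes 3
  Position 17 '(': depth becomes 4
  Position 18 '(': depth becomes 5
  Position 19 ')': depth becomes 4
  Position 20 ')': depth becomes 3
  Position 21 ')': depth becomes 2
  Position 22 ')': depth becomes 1
  Position 23 ')': depth becomes 0
  Position 24 '(': depth becomes 1
  Position 25 ')': depth becomes 0
  Position 26 '(': depth becomes 1
  Position 27 ')': depth becomes 0
Maximum depth reached: 5

5


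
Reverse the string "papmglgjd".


Input: papmglgjd
Reading characters right to left:
  Position 8: 'd'
  Position 7: 'j'
  Position 6: 'g'
  Position 5: 'l'
  Position 4: 'g'
  Position 3: 'm'
  Position 2: 'p'
  Position 1: 'a'
  Position 0: 'p'
Reversed: djglgmpap

djglgmpap


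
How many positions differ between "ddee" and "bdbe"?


Comparing "ddee" and "bdbe" position by position:
  Position 0: 'd' vs 'b' => DIFFER
  Position 1: 'd' vs 'd' => same
  Position 2: 'e' vs 'b' => DIFFER
  Position 3: 'e' vs 'e' => same
Positions that differ: 2

2


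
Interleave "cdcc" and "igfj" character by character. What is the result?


Interleaving "cdcc" and "igfj":
  Position 0: 'c' from first, 'i' from second => "ci"
  Position 1: 'd' from first, 'g' from second => "dg"
  Position 2: 'c' from first, 'f' from second => "cf"
  Position 3: 'c' from first, 'j' from second => "cj"
Result: cidgcfcj

cidgcfcj


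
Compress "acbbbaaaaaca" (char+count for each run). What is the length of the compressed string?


Input: acbbbaaaaaca
Runs:
  'a' x 1 => "a1"
  'c' x 1 => "c1"
  'b' x 3 => "b3"
  'a' x 5 => "a5"
  'c' x 1 => "c1"
  'a' x 1 => "a1"
Compressed: "a1c1b3a5c1a1"
Compressed length: 12

12


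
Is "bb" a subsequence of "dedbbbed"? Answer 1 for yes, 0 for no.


Check if "bb" is a subsequence of "dedbbbed"
Greedy scan:
  Position 0 ('d'): no match needed
  Position 1 ('e'): no match needed
  Position 2 ('d'): no match needed
  Position 3 ('b'): matches sub[0] = 'b'
  Position 4 ('b'): matches sub[1] = 'b'
  Position 5 ('b'): no match needed
  Position 6 ('e'): no match needed
  Position 7 ('d'): no match needed
All 2 characters matched => is a subsequence

1


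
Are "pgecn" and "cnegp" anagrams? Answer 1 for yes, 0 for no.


Strings: "pgecn", "cnegp"
Sorted first:  cegnp
Sorted second: cegnp
Sorted forms match => anagrams

1


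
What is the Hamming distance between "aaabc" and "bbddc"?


Comparing "aaabc" and "bbddc" position by position:
  Position 0: 'a' vs 'b' => differ
  Position 1: 'a' vs 'b' => differ
  Position 2: 'a' vs 'd' => differ
  Position 3: 'b' vs 'd' => differ
  Position 4: 'c' vs 'c' => same
Total differences (Hamming distance): 4

4


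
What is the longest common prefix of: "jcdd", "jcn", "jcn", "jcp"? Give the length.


Words: jcdd, jcn, jcn, jcp
  Position 0: all 'j' => match
  Position 1: all 'c' => match
  Position 2: ('d', 'n', 'n', 'p') => mismatch, stop
LCP = "jc" (length 2)

2


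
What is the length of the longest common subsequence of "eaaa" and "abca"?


LCS of "eaaa" and "abca"
DP table:
           a    b    c    a
      0    0    0    0    0
  e   0    0    0    0    0
  a   0    1    1    1    1
  a   0    1    1    1    2
  a   0    1    1    1    2
LCS length = dp[4][4] = 2

2


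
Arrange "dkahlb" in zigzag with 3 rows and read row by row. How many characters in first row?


Zigzag "dkahlb" into 3 rows:
Placing characters:
  'd' => row 0
  'k' => row 1
  'a' => row 2
  'h' => row 1
  'l' => row 0
  'b' => row 1
Rows:
  Row 0: "dl"
  Row 1: "khb"
  Row 2: "a"
First row length: 2

2


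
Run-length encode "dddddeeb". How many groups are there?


Input: dddddeeb
Scanning for consecutive runs:
  Group 1: 'd' x 5 (positions 0-4)
  Group 2: 'e' x 2 (positions 5-6)
  Group 3: 'b' x 1 (positions 7-7)
Total groups: 3

3


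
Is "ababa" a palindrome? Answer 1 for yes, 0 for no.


Input: ababa
Reversed: ababa
  Compare pos 0 ('a') with pos 4 ('a'): match
  Compare pos 1 ('b') with pos 3 ('b'): match
Result: palindrome

1


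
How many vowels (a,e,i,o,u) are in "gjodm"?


Input: gjodm
Checking each character:
  'g' at position 0: consonant
  'j' at position 1: consonant
  'o' at position 2: vowel (running total: 1)
  'd' at position 3: consonant
  'm' at position 4: consonant
Total vowels: 1

1


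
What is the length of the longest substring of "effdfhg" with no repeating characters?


Input: "effdfhg"
Sliding window (track last position of each char):
  Position 0 ('e'): window [0,0] length 1 -- new best
  Position 1 ('f'): window [0,1] length 2 -- new best
  Position 2 ('f'): repeat (last at 1), move window start to 2
  Position 2 ('f'): window [2,2] length 1
  Position 3 ('d'): window [2,3] length 2
  Position 4 ('f'): repeat (last at 2), move window start to 3
  Position 4 ('f'): window [3,4] length 2
  Position 5 ('h'): window [3,5] length 3 -- new best
  Position 6 ('g'): window [3,6] length 4 -- new best
Longest substring with no repeats: "dfhg" with length 4

4


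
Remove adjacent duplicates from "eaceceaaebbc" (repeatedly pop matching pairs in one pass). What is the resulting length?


Input: eaceceaaebbc
Stack-based adjacent duplicate removal:
  Read 'e': push. Stack: e
  Read 'a': push. Stack: ea
  Read 'c': push. Stack: eac
  Read 'e': push. Stack: eace
  Read 'c': push. Stack: eacec
  Read 'e': push. Stack: eacece
  Read 'a': push. Stack: eacecea
  Read 'a': matches stack top 'a' => pop. Stack: eacece
  Read 'e': matches stack top 'e' => pop. Stack: eacec
  Read 'b': push. Stack: eacecb
  Read 'b': matches stack top 'b' => pop. Stack: eacec
  Read 'c': matches stack top 'c' => pop. Stack: eace
Final stack: "eace" (length 4)

4


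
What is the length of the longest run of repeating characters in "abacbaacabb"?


Input: "abacbaacabb"
Scanning for longest run:
  Position 1 ('b'): new char, reset run to 1
  Position 2 ('a'): new char, reset run to 1
  Position 3 ('c'): new char, reset run to 1
  Position 4 ('b'): new char, reset run to 1
  Position 5 ('a'): new char, reset run to 1
  Position 6 ('a'): continues run of 'a', length=2
  Position 7 ('c'): new char, reset run to 1
  Position 8 ('a'): new char, reset run to 1
  Position 9 ('b'): new char, reset run to 1
  Position 10 ('b'): continues run of 'b', length=2
Longest run: 'a' with length 2

2


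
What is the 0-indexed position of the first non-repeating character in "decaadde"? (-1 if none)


Input: decaadde
Character frequencies:
  'a': 2
  'c': 1
  'd': 3
  'e': 2
Scanning left to right for freq == 1:
  Position 0 ('d'): freq=3, skip
  Position 1 ('e'): freq=2, skip
  Position 2 ('c'): unique! => answer = 2

2


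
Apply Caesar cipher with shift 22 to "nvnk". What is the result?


Caesar cipher: shift "nvnk" by 22
  'n' (pos 13) + 22 = pos 9 = 'j'
  'v' (pos 21) + 22 = pos 17 = 'r'
  'n' (pos 13) + 22 = pos 9 = 'j'
  'k' (pos 10) + 22 = pos 6 = 'g'
Result: jrjg

jrjg


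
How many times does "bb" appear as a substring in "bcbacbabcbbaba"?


Searching for "bb" in "bcbacbabcbbaba"
Scanning each position:
  Position 0: "bc" => no
  Position 1: "cb" => no
  Position 2: "ba" => no
  Position 3: "ac" => no
  Position 4: "cb" => no
  Position 5: "ba" => no
  Position 6: "ab" => no
  Position 7: "bc" => no
  Position 8: "cb" => no
  Position 9: "bb" => MATCH
  Position 10: "ba" => no
  Position 11: "ab" => no
  Position 12: "ba" => no
Total occurrences: 1

1


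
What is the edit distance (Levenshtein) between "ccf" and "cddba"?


Computing edit distance: "ccf" -> "cddba"
DP table:
           c    d    d    b    a
      0    1    2    3    4    5
  c   1    0    1    2    3    4
  c   2    1    1    2    3    4
  f   3    2    2    2    3    4
Edit distance = dp[3][5] = 4

4


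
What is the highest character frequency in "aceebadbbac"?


Input: aceebadbbac
Character counts:
  'a': 3
  'b': 3
  'c': 2
  'd': 1
  'e': 2
Maximum frequency: 3

3


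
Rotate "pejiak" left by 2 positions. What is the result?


Input: "pejiak", rotate left by 2
First 2 characters: "pe"
Remaining characters: "jiak"
Concatenate remaining + first: "jiak" + "pe" = "jiakpe"

jiakpe


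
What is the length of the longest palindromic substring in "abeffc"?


Input: "abeffc"
Checking substrings for palindromes:
  [3:5] "ff" (len 2) => palindrome
Longest palindromic substring: "ff" with length 2

2


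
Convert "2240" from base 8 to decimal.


Input: "2240" in base 8
Positional expansion:
  Digit '2' (value 2) x 8^3 = 1024
  Digit '2' (value 2) x 8^2 = 128
  Digit '4' (value 4) x 8^1 = 32
  Digit '0' (value 0) x 8^0 = 0
Sum = 1184

1184


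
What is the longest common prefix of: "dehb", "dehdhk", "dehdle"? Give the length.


Words: dehb, dehdhk, dehdle
  Position 0: all 'd' => match
  Position 1: all 'e' => match
  Position 2: all 'h' => match
  Position 3: ('b', 'd', 'd') => mismatch, stop
LCP = "deh" (length 3)

3


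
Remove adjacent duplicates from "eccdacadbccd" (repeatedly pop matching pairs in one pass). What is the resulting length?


Input: eccdacadbccd
Stack-based adjacent duplicate removal:
  Read 'e': push. Stack: e
  Read 'c': push. Stack: ec
  Read 'c': matches stack top 'c' => pop. Stack: e
  Read 'd': push. Stack: ed
  Read 'a': push. Stack: eda
  Read 'c': push. Stack: edac
  Read 'a': push. Stack: edaca
  Read 'd': push. Stack: edacad
  Read 'b': push. Stack: edacadb
  Read 'c': push. Stack: edacadbc
  Read 'c': matches stack top 'c' => pop. Stack: edacadb
  Read 'd': push. Stack: edacadbd
Final stack: "edacadbd" (length 8)

8


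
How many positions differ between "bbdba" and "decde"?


Comparing "bbdba" and "decde" position by position:
  Position 0: 'b' vs 'd' => DIFFER
  Position 1: 'b' vs 'e' => DIFFER
  Position 2: 'd' vs 'c' => DIFFER
  Position 3: 'b' vs 'd' => DIFFER
  Position 4: 'a' vs 'e' => DIFFER
Positions that differ: 5

5


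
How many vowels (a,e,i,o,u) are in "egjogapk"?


Input: egjogapk
Checking each character:
  'e' at position 0: vowel (running total: 1)
  'g' at position 1: consonant
  'j' at position 2: consonant
  'o' at position 3: vowel (running total: 2)
  'g' at position 4: consonant
  'a' at position 5: vowel (running total: 3)
  'p' at position 6: consonant
  'k' at position 7: consonant
Total vowels: 3

3


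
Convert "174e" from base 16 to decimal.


Input: "174e" in base 16
Positional expansion:
  Digit '1' (value 1) x 16^3 = 4096
  Digit '7' (value 7) x 16^2 = 1792
  Digit '4' (value 4) x 16^1 = 64
  Digit 'e' (value 14) x 16^0 = 14
Sum = 5966

5966


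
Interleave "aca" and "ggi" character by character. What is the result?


Interleaving "aca" and "ggi":
  Position 0: 'a' from first, 'g' from second => "ag"
  Position 1: 'c' from first, 'g' from second => "cg"
  Position 2: 'a' from first, 'i' from second => "ai"
Result: agcgai

agcgai


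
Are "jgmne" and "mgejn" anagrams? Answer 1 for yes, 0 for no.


Strings: "jgmne", "mgejn"
Sorted first:  egjmn
Sorted second: egjmn
Sorted forms match => anagrams

1


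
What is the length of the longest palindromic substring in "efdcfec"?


Input: "efdcfec"
Checking substrings for palindromes:
  No multi-char palindromic substrings found
Longest palindromic substring: "e" with length 1

1


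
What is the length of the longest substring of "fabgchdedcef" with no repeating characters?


Input: "fabgchdedcef"
Sliding window (track last position of each char):
  Position 0 ('f'): window [0,0] length 1 -- new best
  Position 1 ('a'): window [0,1] length 2 -- new best
  Position 2 ('b'): window [0,2] length 3 -- new best
  Position 3 ('g'): window [0,3] length 4 -- new best
  Position 4 ('c'): window [0,4] length 5 -- new best
  Position 5 ('h'): window [0,5] length 6 -- new best
  Position 6 ('d'): window [0,6] length 7 -- new best
  Position 7 ('e'): window [0,7] length 8 -- new best
  Position 8 ('d'): repeat (last at 6), move window start to 7
  Position 8 ('d'): window [7,8] length 2
  Position 9 ('c'): window [7,9] length 3
  Position 10 ('e'): repeat (last at 7), move window start to 8
  Position 10 ('e'): window [8,10] length 3
  Position 11 ('f'): window [8,11] length 4
Longest substring with no repeats: "fabgchde" with length 8

8


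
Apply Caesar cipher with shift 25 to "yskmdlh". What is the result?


Caesar cipher: shift "yskmdlh" by 25
  'y' (pos 24) + 25 = pos 23 = 'x'
  's' (pos 18) + 25 = pos 17 = 'r'
  'k' (pos 10) + 25 = pos 9 = 'j'
  'm' (pos 12) + 25 = pos 11 = 'l'
  'd' (pos 3) + 25 = pos 2 = 'c'
  'l' (pos 11) + 25 = pos 10 = 'k'
  'h' (pos 7) + 25 = pos 6 = 'g'
Result: xrjlckg

xrjlckg


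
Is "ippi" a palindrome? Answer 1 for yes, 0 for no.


Input: ippi
Reversed: ippi
  Compare pos 0 ('i') with pos 3 ('i'): match
  Compare pos 1 ('p') with pos 2 ('p'): match
Result: palindrome

1


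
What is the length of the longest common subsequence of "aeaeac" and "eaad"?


LCS of "aeaeac" and "eaad"
DP table:
           e    a    a    d
      0    0    0    0    0
  a   0    0    1    1    1
  e   0    1    1    1    1
  a   0    1    2    2    2
  e   0    1    2    2    2
  a   0    1    2    3    3
  c   0    1    2    3    3
LCS length = dp[6][4] = 3

3


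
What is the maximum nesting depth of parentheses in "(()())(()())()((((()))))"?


Input: "(()())(()())()((((()))))"
Tracking depth:
  Position 0 '(': depth becomes 1
  Position 1 '(': depth becomes 2
  Position 2 ')': depth becomes 1
  Position 3 '(': depth becomes 2
  Position 4 ')': depth becomes 1
  Position 5 ')': depth becomes 0
  Position 6 '(': depth becomes 1
  Position 7 '(': depth becomes 2
  Position 8 ')': depth becomes 1
  Position 9 '(': depth becomes 2
  Position 10 ')': depth becomes 1
  Position 11 ')': depth becomes 0
  Position 12 '(': depth becomes 1
  Position 13 ')': depth becomes 0
  Position 14 '(': depth becomes 1
  Position 15 '(': depth becomes 2
  Position 16 '(': depth becomes 3
  Position 17 '(': depth becomes 4
  Position 18 '(': depth becomes 5
  Position 19 ')': depth becomes 4
  Position 20 ')': depth becomes 3
  Position 21 ')': depth becomes 2
  Position 22 ')': depth becomes 1
  Position 23 ')': depth becomes 0
Maximum depth reached: 5

5


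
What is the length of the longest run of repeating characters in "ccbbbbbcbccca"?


Input: "ccbbbbbcbccca"
Scanning for longest run:
  Position 1 ('c'): continues run of 'c', length=2
  Position 2 ('b'): new char, reset run to 1
  Position 3 ('b'): continues run of 'b', length=2
  Position 4 ('b'): continues run of 'b', length=3
  Position 5 ('b'): continues run of 'b', length=4
  Position 6 ('b'): continues run of 'b', length=5
  Position 7 ('c'): new char, reset run to 1
  Position 8 ('b'): new char, reset run to 1
  Position 9 ('c'): new char, reset run to 1
  Position 10 ('c'): continues run of 'c', length=2
  Position 11 ('c'): continues run of 'c', length=3
  Position 12 ('a'): new char, reset run to 1
Longest run: 'b' with length 5

5


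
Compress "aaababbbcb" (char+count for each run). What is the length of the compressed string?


Input: aaababbbcb
Runs:
  'a' x 3 => "a3"
  'b' x 1 => "b1"
  'a' x 1 => "a1"
  'b' x 3 => "b3"
  'c' x 1 => "c1"
  'b' x 1 => "b1"
Compressed: "a3b1a1b3c1b1"
Compressed length: 12

12


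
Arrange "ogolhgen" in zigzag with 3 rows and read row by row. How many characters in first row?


Zigzag "ogolhgen" into 3 rows:
Placing characters:
  'o' => row 0
  'g' => row 1
  'o' => row 2
  'l' => row 1
  'h' => row 0
  'g' => row 1
  'e' => row 2
  'n' => row 1
Rows:
  Row 0: "oh"
  Row 1: "glgn"
  Row 2: "oe"
First row length: 2

2


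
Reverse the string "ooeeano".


Input: ooeeano
Reading characters right to left:
  Position 6: 'o'
  Position 5: 'n'
  Position 4: 'a'
  Position 3: 'e'
  Position 2: 'e'
  Position 1: 'o'
  Position 0: 'o'
Reversed: onaeeoo

onaeeoo


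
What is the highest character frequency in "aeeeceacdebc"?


Input: aeeeceacdebc
Character counts:
  'a': 2
  'b': 1
  'c': 3
  'd': 1
  'e': 5
Maximum frequency: 5

5


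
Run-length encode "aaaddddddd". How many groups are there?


Input: aaaddddddd
Scanning for consecutive runs:
  Group 1: 'a' x 3 (positions 0-2)
  Group 2: 'd' x 7 (positions 3-9)
Total groups: 2

2


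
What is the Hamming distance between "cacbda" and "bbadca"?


Comparing "cacbda" and "bbadca" position by position:
  Position 0: 'c' vs 'b' => differ
  Position 1: 'a' vs 'b' => differ
  Position 2: 'c' vs 'a' => differ
  Position 3: 'b' vs 'd' => differ
  Position 4: 'd' vs 'c' => differ
  Position 5: 'a' vs 'a' => same
Total differences (Hamming distance): 5

5


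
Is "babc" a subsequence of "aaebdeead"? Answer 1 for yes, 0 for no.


Check if "babc" is a subsequence of "aaebdeead"
Greedy scan:
  Position 0 ('a'): no match needed
  Position 1 ('a'): no match needed
  Position 2 ('e'): no match needed
  Position 3 ('b'): matches sub[0] = 'b'
  Position 4 ('d'): no match needed
  Position 5 ('e'): no match needed
  Position 6 ('e'): no match needed
  Position 7 ('a'): matches sub[1] = 'a'
  Position 8 ('d'): no match needed
Only matched 2/4 characters => not a subsequence

0


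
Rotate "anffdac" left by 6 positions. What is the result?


Input: "anffdac", rotate left by 6
First 6 characters: "anffda"
Remaining characters: "c"
Concatenate remaining + first: "c" + "anffda" = "canffda"

canffda


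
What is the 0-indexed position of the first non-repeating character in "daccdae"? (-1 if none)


Input: daccdae
Character frequencies:
  'a': 2
  'c': 2
  'd': 2
  'e': 1
Scanning left to right for freq == 1:
  Position 0 ('d'): freq=2, skip
  Position 1 ('a'): freq=2, skip
  Position 2 ('c'): freq=2, skip
  Position 3 ('c'): freq=2, skip
  Position 4 ('d'): freq=2, skip
  Position 5 ('a'): freq=2, skip
  Position 6 ('e'): unique! => answer = 6

6


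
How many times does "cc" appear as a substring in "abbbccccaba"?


Searching for "cc" in "abbbccccaba"
Scanning each position:
  Position 0: "ab" => no
  Position 1: "bb" => no
  Position 2: "bb" => no
  Position 3: "bc" => no
  Position 4: "cc" => MATCH
  Position 5: "cc" => MATCH
  Position 6: "cc" => MATCH
  Position 7: "ca" => no
  Position 8: "ab" => no
  Position 9: "ba" => no
Total occurrences: 3

3


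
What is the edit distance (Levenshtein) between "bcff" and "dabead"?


Computing edit distance: "bcff" -> "dabead"
DP table:
           d    a    b    e    a    d
      0    1    2    3    4    5    6
  b   1    1    2    2    3    4    5
  c   2    2    2    3    3    4    5
  f   3    3    3    3    4    4    5
  f   4    4    4    4    4    5    5
Edit distance = dp[4][6] = 5

5


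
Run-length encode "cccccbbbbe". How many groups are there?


Input: cccccbbbbe
Scanning for consecutive runs:
  Group 1: 'c' x 5 (positions 0-4)
  Group 2: 'b' x 4 (positions 5-8)
  Group 3: 'e' x 1 (positions 9-9)
Total groups: 3

3


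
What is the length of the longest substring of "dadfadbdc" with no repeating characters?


Input: "dadfadbdc"
Sliding window (track last position of each char):
  Position 0 ('d'): window [0,0] length 1 -- new best
  Position 1 ('a'): window [0,1] length 2 -- new best
  Position 2 ('d'): repeat (last at 0), move window start to 1
  Position 2 ('d'): window [1,2] length 2
  Position 3 ('f'): window [1,3] length 3 -- new best
  Position 4 ('a'): repeat (last at 1), move window start to 2
  Position 4 ('a'): window [2,4] length 3
  Position 5 ('d'): repeat (last at 2), move window start to 3
  Position 5 ('d'): window [3,5] length 3
  Position 6 ('b'): window [3,6] length 4 -- new best
  Position 7 ('d'): repeat (last at 5), move window start to 6
  Position 7 ('d'): window [6,7] length 2
  Position 8 ('c'): window [6,8] length 3
Longest substring with no repeats: "fadb" with length 4

4


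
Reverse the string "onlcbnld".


Input: onlcbnld
Reading characters right to left:
  Position 7: 'd'
  Position 6: 'l'
  Position 5: 'n'
  Position 4: 'b'
  Position 3: 'c'
  Position 2: 'l'
  Position 1: 'n'
  Position 0: 'o'
Reversed: dlnbclno

dlnbclno


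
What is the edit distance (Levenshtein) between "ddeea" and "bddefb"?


Computing edit distance: "ddeea" -> "bddefb"
DP table:
           b    d    d    e    f    b
      0    1    2    3    4    5    6
  d   1    1    1    2    3    4    5
  d   2    2    1    1    2    3    4
  e   3    3    2    2    1    2    3
  e   4    4    3    3    2    2    3
  a   5    5    4    4    3    3    3
Edit distance = dp[5][6] = 3

3


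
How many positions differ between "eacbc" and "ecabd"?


Comparing "eacbc" and "ecabd" position by position:
  Position 0: 'e' vs 'e' => same
  Position 1: 'a' vs 'c' => DIFFER
  Position 2: 'c' vs 'a' => DIFFER
  Position 3: 'b' vs 'b' => same
  Position 4: 'c' vs 'd' => DIFFER
Positions that differ: 3

3


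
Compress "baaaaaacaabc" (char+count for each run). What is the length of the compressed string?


Input: baaaaaacaabc
Runs:
  'b' x 1 => "b1"
  'a' x 6 => "a6"
  'c' x 1 => "c1"
  'a' x 2 => "a2"
  'b' x 1 => "b1"
  'c' x 1 => "c1"
Compressed: "b1a6c1a2b1c1"
Compressed length: 12

12


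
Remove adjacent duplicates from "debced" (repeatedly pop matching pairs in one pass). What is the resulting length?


Input: debced
Stack-based adjacent duplicate removal:
  Read 'd': push. Stack: d
  Read 'e': push. Stack: de
  Read 'b': push. Stack: deb
  Read 'c': push. Stack: debc
  Read 'e': push. Stack: debce
  Read 'd': push. Stack: debced
Final stack: "debced" (length 6)

6


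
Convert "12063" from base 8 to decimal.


Input: "12063" in base 8
Positional expansion:
  Digit '1' (value 1) x 8^4 = 4096
  Digit '2' (value 2) x 8^3 = 1024
  Digit '0' (value 0) x 8^2 = 0
  Digit '6' (value 6) x 8^1 = 48
  Digit '3' (value 3) x 8^0 = 3
Sum = 5171

5171


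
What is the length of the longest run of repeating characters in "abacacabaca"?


Input: "abacacabaca"
Scanning for longest run:
  Position 1 ('b'): new char, reset run to 1
  Position 2 ('a'): new char, reset run to 1
  Position 3 ('c'): new char, reset run to 1
  Position 4 ('a'): new char, reset run to 1
  Position 5 ('c'): new char, reset run to 1
  Position 6 ('a'): new char, reset run to 1
  Position 7 ('b'): new char, reset run to 1
  Position 8 ('a'): new char, reset run to 1
  Position 9 ('c'): new char, reset run to 1
  Position 10 ('a'): new char, reset run to 1
Longest run: 'a' with length 1

1


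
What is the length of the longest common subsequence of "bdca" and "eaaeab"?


LCS of "bdca" and "eaaeab"
DP table:
           e    a    a    e    a    b
      0    0    0    0    0    0    0
  b   0    0    0    0    0    0    1
  d   0    0    0    0    0    0    1
  c   0    0    0    0    0    0    1
  a   0    0    1    1    1    1    1
LCS length = dp[4][6] = 1

1


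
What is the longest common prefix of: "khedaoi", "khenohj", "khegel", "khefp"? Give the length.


Words: khedaoi, khenohj, khegel, khefp
  Position 0: all 'k' => match
  Position 1: all 'h' => match
  Position 2: all 'e' => match
  Position 3: ('d', 'n', 'g', 'f') => mismatch, stop
LCP = "khe" (length 3)

3


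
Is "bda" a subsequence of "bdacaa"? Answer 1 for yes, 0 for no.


Check if "bda" is a subsequence of "bdacaa"
Greedy scan:
  Position 0 ('b'): matches sub[0] = 'b'
  Position 1 ('d'): matches sub[1] = 'd'
  Position 2 ('a'): matches sub[2] = 'a'
  Position 3 ('c'): no match needed
  Position 4 ('a'): no match needed
  Position 5 ('a'): no match needed
All 3 characters matched => is a subsequence

1


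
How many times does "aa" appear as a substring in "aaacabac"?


Searching for "aa" in "aaacabac"
Scanning each position:
  Position 0: "aa" => MATCH
  Position 1: "aa" => MATCH
  Position 2: "ac" => no
  Position 3: "ca" => no
  Position 4: "ab" => no
  Position 5: "ba" => no
  Position 6: "ac" => no
Total occurrences: 2

2


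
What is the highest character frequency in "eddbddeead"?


Input: eddbddeead
Character counts:
  'a': 1
  'b': 1
  'd': 5
  'e': 3
Maximum frequency: 5

5


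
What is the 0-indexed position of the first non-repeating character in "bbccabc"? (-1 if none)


Input: bbccabc
Character frequencies:
  'a': 1
  'b': 3
  'c': 3
Scanning left to right for freq == 1:
  Position 0 ('b'): freq=3, skip
  Position 1 ('b'): freq=3, skip
  Position 2 ('c'): freq=3, skip
  Position 3 ('c'): freq=3, skip
  Position 4 ('a'): unique! => answer = 4

4


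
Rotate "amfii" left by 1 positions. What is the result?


Input: "amfii", rotate left by 1
First 1 characters: "a"
Remaining characters: "mfii"
Concatenate remaining + first: "mfii" + "a" = "mfiia"

mfiia


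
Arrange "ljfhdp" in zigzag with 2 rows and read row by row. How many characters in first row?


Zigzag "ljfhdp" into 2 rows:
Placing characters:
  'l' => row 0
  'j' => row 1
  'f' => row 0
  'h' => row 1
  'd' => row 0
  'p' => row 1
Rows:
  Row 0: "lfd"
  Row 1: "jhp"
First row length: 3

3


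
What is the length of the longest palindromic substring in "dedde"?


Input: "dedde"
Checking substrings for palindromes:
  [1:5] "edde" (len 4) => palindrome
  [0:3] "ded" (len 3) => palindrome
  [2:4] "dd" (len 2) => palindrome
Longest palindromic substring: "edde" with length 4

4


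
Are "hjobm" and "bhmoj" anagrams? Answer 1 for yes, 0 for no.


Strings: "hjobm", "bhmoj"
Sorted first:  bhjmo
Sorted second: bhjmo
Sorted forms match => anagrams

1


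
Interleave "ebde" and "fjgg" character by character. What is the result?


Interleaving "ebde" and "fjgg":
  Position 0: 'e' from first, 'f' from second => "ef"
  Position 1: 'b' from first, 'j' from second => "bj"
  Position 2: 'd' from first, 'g' from second => "dg"
  Position 3: 'e' from first, 'g' from second => "eg"
Result: efbjdgeg

efbjdgeg


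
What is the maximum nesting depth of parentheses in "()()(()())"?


Input: "()()(()())"
Tracking depth:
  Position 0 '(': depth becomes 1
  Position 1 ')': depth becomes 0
  Position 2 '(': depth becomes 1
  Position 3 ')': depth becomes 0
  Position 4 '(': depth becomes 1
  Position 5 '(': depth becomes 2
  Position 6 ')': depth becomes 1
  Position 7 '(': depth becomes 2
  Position 8 ')': depth becomes 1
  Position 9 ')': depth becomes 0
Maximum depth reached: 2

2


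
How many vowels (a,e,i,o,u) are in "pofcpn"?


Input: pofcpn
Checking each character:
  'p' at position 0: consonant
  'o' at position 1: vowel (running total: 1)
  'f' at position 2: consonant
  'c' at position 3: consonant
  'p' at position 4: consonant
  'n' at position 5: consonant
Total vowels: 1

1


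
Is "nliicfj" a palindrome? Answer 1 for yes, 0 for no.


Input: nliicfj
Reversed: jfciiln
  Compare pos 0 ('n') with pos 6 ('j'): MISMATCH
  Compare pos 1 ('l') with pos 5 ('f'): MISMATCH
  Compare pos 2 ('i') with pos 4 ('c'): MISMATCH
Result: not a palindrome

0


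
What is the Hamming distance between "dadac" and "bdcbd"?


Comparing "dadac" and "bdcbd" position by position:
  Position 0: 'd' vs 'b' => differ
  Position 1: 'a' vs 'd' => differ
  Position 2: 'd' vs 'c' => differ
  Position 3: 'a' vs 'b' => differ
  Position 4: 'c' vs 'd' => differ
Total differences (Hamming distance): 5

5


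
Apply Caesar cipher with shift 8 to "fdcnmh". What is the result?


Caesar cipher: shift "fdcnmh" by 8
  'f' (pos 5) + 8 = pos 13 = 'n'
  'd' (pos 3) + 8 = pos 11 = 'l'
  'c' (pos 2) + 8 = pos 10 = 'k'
  'n' (pos 13) + 8 = pos 21 = 'v'
  'm' (pos 12) + 8 = pos 20 = 'u'
  'h' (pos 7) + 8 = pos 15 = 'p'
Result: nlkvup

nlkvup


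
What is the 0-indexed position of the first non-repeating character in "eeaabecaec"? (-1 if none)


Input: eeaabecaec
Character frequencies:
  'a': 3
  'b': 1
  'c': 2
  'e': 4
Scanning left to right for freq == 1:
  Position 0 ('e'): freq=4, skip
  Position 1 ('e'): freq=4, skip
  Position 2 ('a'): freq=3, skip
  Position 3 ('a'): freq=3, skip
  Position 4 ('b'): unique! => answer = 4

4


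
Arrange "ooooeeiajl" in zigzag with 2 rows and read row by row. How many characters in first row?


Zigzag "ooooeeiajl" into 2 rows:
Placing characters:
  'o' => row 0
  'o' => row 1
  'o' => row 0
  'o' => row 1
  'e' => row 0
  'e' => row 1
  'i' => row 0
  'a' => row 1
  'j' => row 0
  'l' => row 1
Rows:
  Row 0: "ooeij"
  Row 1: "ooeal"
First row length: 5

5


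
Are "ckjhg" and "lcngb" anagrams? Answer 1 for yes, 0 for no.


Strings: "ckjhg", "lcngb"
Sorted first:  cghjk
Sorted second: bcgln
Differ at position 0: 'c' vs 'b' => not anagrams

0


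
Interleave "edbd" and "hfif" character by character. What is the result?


Interleaving "edbd" and "hfif":
  Position 0: 'e' from first, 'h' from second => "eh"
  Position 1: 'd' from first, 'f' from second => "df"
  Position 2: 'b' from first, 'i' from second => "bi"
  Position 3: 'd' from first, 'f' from second => "df"
Result: ehdfbidf

ehdfbidf


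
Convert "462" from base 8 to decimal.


Input: "462" in base 8
Positional expansion:
  Digit '4' (value 4) x 8^2 = 256
  Digit '6' (value 6) x 8^1 = 48
  Digit '2' (value 2) x 8^0 = 2
Sum = 306

306


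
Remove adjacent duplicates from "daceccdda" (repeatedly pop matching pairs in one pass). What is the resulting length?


Input: daceccdda
Stack-based adjacent duplicate removal:
  Read 'd': push. Stack: d
  Read 'a': push. Stack: da
  Read 'c': push. Stack: dac
  Read 'e': push. Stack: dace
  Read 'c': push. Stack: dacec
  Read 'c': matches stack top 'c' => pop. Stack: dace
  Read 'd': push. Stack: daced
  Read 'd': matches stack top 'd' => pop. Stack: dace
  Read 'a': push. Stack: dacea
Final stack: "dacea" (length 5)

5


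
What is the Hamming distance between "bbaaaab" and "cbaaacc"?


Comparing "bbaaaab" and "cbaaacc" position by position:
  Position 0: 'b' vs 'c' => differ
  Position 1: 'b' vs 'b' => same
  Position 2: 'a' vs 'a' => same
  Position 3: 'a' vs 'a' => same
  Position 4: 'a' vs 'a' => same
  Position 5: 'a' vs 'c' => differ
  Position 6: 'b' vs 'c' => differ
Total differences (Hamming distance): 3

3


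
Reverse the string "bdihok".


Input: bdihok
Reading characters right to left:
  Position 5: 'k'
  Position 4: 'o'
  Position 3: 'h'
  Position 2: 'i'
  Position 1: 'd'
  Position 0: 'b'
Reversed: kohidb

kohidb


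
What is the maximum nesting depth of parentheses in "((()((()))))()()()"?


Input: "((()((()))))()()()"
Tracking depth:
  Position 0 '(': depth becomes 1
  Position 1 '(': depth becomes 2
  Position 2 '(': depth becomes 3
  Position 3 ')': depth becomes 2
  Position 4 '(': depth becomes 3
  Position 5 '(': depth becomes 4
  Position 6 '(': depth becomes 5
  Position 7 ')': depth becomes 4
  Position 8 ')': depth becomes 3
  Position 9 ')': depth becomes 2
  Position 10 ')': depth becomes 1
  Position 11 ')': depth becomes 0
  Position 12 '(': depth becomes 1
  Position 13 ')': depth becomes 0
  Position 14 '(': depth becomes 1
  Position 15 ')': depth becomes 0
  Position 16 '(': depth becomes 1
  Position 17 ')': depth becomes 0
Maximum depth reached: 5

5


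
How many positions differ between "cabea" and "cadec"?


Comparing "cabea" and "cadec" position by position:
  Position 0: 'c' vs 'c' => same
  Position 1: 'a' vs 'a' => same
  Position 2: 'b' vs 'd' => DIFFER
  Position 3: 'e' vs 'e' => same
  Position 4: 'a' vs 'c' => DIFFER
Positions that differ: 2

2


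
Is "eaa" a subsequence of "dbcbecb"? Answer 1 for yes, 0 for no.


Check if "eaa" is a subsequence of "dbcbecb"
Greedy scan:
  Position 0 ('d'): no match needed
  Position 1 ('b'): no match needed
  Position 2 ('c'): no match needed
  Position 3 ('b'): no match needed
  Position 4 ('e'): matches sub[0] = 'e'
  Position 5 ('c'): no match needed
  Position 6 ('b'): no match needed
Only matched 1/3 characters => not a subsequence

0


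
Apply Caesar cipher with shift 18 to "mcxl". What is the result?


Caesar cipher: shift "mcxl" by 18
  'm' (pos 12) + 18 = pos 4 = 'e'
  'c' (pos 2) + 18 = pos 20 = 'u'
  'x' (pos 23) + 18 = pos 15 = 'p'
  'l' (pos 11) + 18 = pos 3 = 'd'
Result: eupd

eupd


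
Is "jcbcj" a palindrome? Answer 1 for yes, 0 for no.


Input: jcbcj
Reversed: jcbcj
  Compare pos 0 ('j') with pos 4 ('j'): match
  Compare pos 1 ('c') with pos 3 ('c'): match
Result: palindrome

1


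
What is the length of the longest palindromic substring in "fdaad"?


Input: "fdaad"
Checking substrings for palindromes:
  [1:5] "daad" (len 4) => palindrome
  [2:4] "aa" (len 2) => palindrome
Longest palindromic substring: "daad" with length 4

4


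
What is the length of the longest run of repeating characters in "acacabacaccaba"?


Input: "acacabacaccaba"
Scanning for longest run:
  Position 1 ('c'): new char, reset run to 1
  Position 2 ('a'): new char, reset run to 1
  Position 3 ('c'): new char, reset run to 1
  Position 4 ('a'): new char, reset run to 1
  Position 5 ('b'): new char, reset run to 1
  Position 6 ('a'): new char, reset run to 1
  Position 7 ('c'): new char, reset run to 1
  Position 8 ('a'): new char, reset run to 1
  Position 9 ('c'): new char, reset run to 1
  Position 10 ('c'): continues run of 'c', length=2
  Position 11 ('a'): new char, reset run to 1
  Position 12 ('b'): new char, reset run to 1
  Position 13 ('a'): new char, reset run to 1
Longest run: 'c' with length 2

2


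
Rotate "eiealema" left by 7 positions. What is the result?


Input: "eiealema", rotate left by 7
First 7 characters: "eiealem"
Remaining characters: "a"
Concatenate remaining + first: "a" + "eiealem" = "aeiealem"

aeiealem


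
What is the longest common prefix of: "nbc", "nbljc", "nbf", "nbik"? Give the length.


Words: nbc, nbljc, nbf, nbik
  Position 0: all 'n' => match
  Position 1: all 'b' => match
  Position 2: ('c', 'l', 'f', 'i') => mismatch, stop
LCP = "nb" (length 2)

2


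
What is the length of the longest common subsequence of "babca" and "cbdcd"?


LCS of "babca" and "cbdcd"
DP table:
           c    b    d    c    d
      0    0    0    0    0    0
  b   0    0    1    1    1    1
  a   0    0    1    1    1    1
  b   0    0    1    1    1    1
  c   0    1    1    1    2    2
  a   0    1    1    1    2    2
LCS length = dp[5][5] = 2

2


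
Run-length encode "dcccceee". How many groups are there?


Input: dcccceee
Scanning for consecutive runs:
  Group 1: 'd' x 1 (positions 0-0)
  Group 2: 'c' x 4 (positions 1-4)
  Group 3: 'e' x 3 (positions 5-7)
Total groups: 3

3


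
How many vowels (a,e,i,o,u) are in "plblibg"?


Input: plblibg
Checking each character:
  'p' at position 0: consonant
  'l' at position 1: consonant
  'b' at position 2: consonant
  'l' at position 3: consonant
  'i' at position 4: vowel (running total: 1)
  'b' at position 5: consonant
  'g' at position 6: consonant
Total vowels: 1

1


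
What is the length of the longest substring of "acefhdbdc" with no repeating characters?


Input: "acefhdbdc"
Sliding window (track last position of each char):
  Position 0 ('a'): window [0,0] length 1 -- new best
  Position 1 ('c'): window [0,1] length 2 -- new best
  Position 2 ('e'): window [0,2] length 3 -- new best
  Position 3 ('f'): window [0,3] length 4 -- new best
  Position 4 ('h'): window [0,4] length 5 -- new best
  Position 5 ('d'): window [0,5] length 6 -- new best
  Position 6 ('b'): window [0,6] length 7 -- new best
  Position 7 ('d'): repeat (last at 5), move window start to 6
  Position 7 ('d'): window [6,7] length 2
  Position 8 ('c'): window [6,8] length 3
Longest substring with no repeats: "acefhdb" with length 7

7


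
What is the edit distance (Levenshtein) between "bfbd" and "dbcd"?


Computing edit distance: "bfbd" -> "dbcd"
DP table:
           d    b    c    d
      0    1    2    3    4
  b   1    1    1    2    3
  f   2    2    2    2    3
  b   3    3    2    3    3
  d   4    3    3    3    3
Edit distance = dp[4][4] = 3

3


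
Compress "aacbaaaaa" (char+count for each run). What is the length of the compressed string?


Input: aacbaaaaa
Runs:
  'a' x 2 => "a2"
  'c' x 1 => "c1"
  'b' x 1 => "b1"
  'a' x 5 => "a5"
Compressed: "a2c1b1a5"
Compressed length: 8

8


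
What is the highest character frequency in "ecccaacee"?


Input: ecccaacee
Character counts:
  'a': 2
  'c': 4
  'e': 3
Maximum frequency: 4

4


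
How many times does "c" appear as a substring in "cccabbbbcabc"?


Searching for "c" in "cccabbbbcabc"
Scanning each position:
  Position 0: "c" => MATCH
  Position 1: "c" => MATCH
  Position 2: "c" => MATCH
  Position 3: "a" => no
  Position 4: "b" => no
  Position 5: "b" => no
  Position 6: "b" => no
  Position 7: "b" => no
  Position 8: "c" => MATCH
  Position 9: "a" => no
  Position 10: "b" => no
  Position 11: "c" => MATCH
Total occurrences: 5

5


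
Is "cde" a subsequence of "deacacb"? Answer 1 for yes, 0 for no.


Check if "cde" is a subsequence of "deacacb"
Greedy scan:
  Position 0 ('d'): no match needed
  Position 1 ('e'): no match needed
  Position 2 ('a'): no match needed
  Position 3 ('c'): matches sub[0] = 'c'
  Position 4 ('a'): no match needed
  Position 5 ('c'): no match needed
  Position 6 ('b'): no match needed
Only matched 1/3 characters => not a subsequence

0


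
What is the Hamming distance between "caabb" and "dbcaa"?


Comparing "caabb" and "dbcaa" position by position:
  Position 0: 'c' vs 'd' => differ
  Position 1: 'a' vs 'b' => differ
  Position 2: 'a' vs 'c' => differ
  Position 3: 'b' vs 'a' => differ
  Position 4: 'b' vs 'a' => differ
Total differences (Hamming distance): 5

5


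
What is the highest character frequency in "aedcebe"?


Input: aedcebe
Character counts:
  'a': 1
  'b': 1
  'c': 1
  'd': 1
  'e': 3
Maximum frequency: 3

3


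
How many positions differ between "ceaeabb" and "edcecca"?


Comparing "ceaeabb" and "edcecca" position by position:
  Position 0: 'c' vs 'e' => DIFFER
  Position 1: 'e' vs 'd' => DIFFER
  Position 2: 'a' vs 'c' => DIFFER
  Position 3: 'e' vs 'e' => same
  Position 4: 'a' vs 'c' => DIFFER
  Position 5: 'b' vs 'c' => DIFFER
  Position 6: 'b' vs 'a' => DIFFER
Positions that differ: 6

6


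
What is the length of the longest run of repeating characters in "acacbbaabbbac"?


Input: "acacbbaabbbac"
Scanning for longest run:
  Position 1 ('c'): new char, reset run to 1
  Position 2 ('a'): new char, reset run to 1
  Position 3 ('c'): new char, reset run to 1
  Position 4 ('b'): new char, reset run to 1
  Position 5 ('b'): continues run of 'b', length=2
  Position 6 ('a'): new char, reset run to 1
  Position 7 ('a'): continues run of 'a', length=2
  Position 8 ('b'): new char, reset run to 1
  Position 9 ('b'): continues run of 'b', length=2
  Position 10 ('b'): continues run of 'b', length=3
  Position 11 ('a'): new char, reset run to 1
  Position 12 ('c'): new char, reset run to 1
Longest run: 'b' with length 3

3
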